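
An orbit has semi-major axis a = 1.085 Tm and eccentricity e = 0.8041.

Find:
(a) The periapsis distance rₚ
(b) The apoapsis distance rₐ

Convert to SI: a = 1.085 Tm = 1.085e+12 m.
(a) rₚ = a(1 − e) = 1.085e+12 · (1 − 0.8041) = 1.085e+12 · 0.1959 ≈ 2.126e+11 m = 212.6 Gm.
(b) rₐ = a(1 + e) = 1.085e+12 · (1 + 0.8041) = 1.085e+12 · 1.8041 ≈ 1.957e+12 m = 1.957 Tm.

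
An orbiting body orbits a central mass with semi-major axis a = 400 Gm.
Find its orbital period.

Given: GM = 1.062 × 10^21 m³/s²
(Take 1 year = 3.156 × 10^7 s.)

Convert to SI: a = 400 Gm = 4e+11 m.
Kepler's third law: T = 2π √(a³ / GM).
Substituting a = 4e+11 m and GM = 1.062e+21 m³/s²:
T = 2π √((4e+11)³ / 1.062e+21) s
T ≈ 4.878e+07 s = 1.546 years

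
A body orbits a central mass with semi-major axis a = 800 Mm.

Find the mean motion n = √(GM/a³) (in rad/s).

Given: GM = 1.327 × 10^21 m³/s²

Convert to SI: a = 800 Mm = 8e+08 m.
n = √(GM / a³).
n = √(1.327e+21 / (8e+08)³) rad/s ≈ 0.00161 rad/s.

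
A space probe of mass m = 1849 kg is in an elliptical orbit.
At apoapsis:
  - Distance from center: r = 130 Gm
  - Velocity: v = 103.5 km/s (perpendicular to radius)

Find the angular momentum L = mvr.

Convert to SI: r = 130 Gm = 1.3e+11 m; v = 103.5 km/s = 103500 m/s.
Since v is perpendicular to r, L = m · v · r.
L = 1849 · 103500 · 1.3e+11 kg·m²/s ≈ 2.488e+19 kg·m²/s.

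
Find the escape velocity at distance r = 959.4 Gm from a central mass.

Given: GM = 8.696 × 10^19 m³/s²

Convert to SI: r = 959.4 Gm = 9.594e+11 m.
Escape velocity comes from setting total energy to zero: ½v² − GM/r = 0 ⇒ v_esc = √(2GM / r).
v_esc = √(2 · 8.696e+19 / 9.594e+11) m/s ≈ 1.346e+04 m/s = 13.46 km/s.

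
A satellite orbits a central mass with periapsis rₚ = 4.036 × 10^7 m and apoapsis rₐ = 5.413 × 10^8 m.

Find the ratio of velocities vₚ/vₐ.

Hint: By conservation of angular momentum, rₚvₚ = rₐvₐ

Conservation of angular momentum gives rₚvₚ = rₐvₐ, so vₚ/vₐ = rₐ/rₚ.
vₚ/vₐ = 5.413e+08 / 4.036e+07 ≈ 13.41.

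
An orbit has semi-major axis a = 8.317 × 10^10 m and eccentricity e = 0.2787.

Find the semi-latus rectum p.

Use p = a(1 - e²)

p = a (1 − e²).
p = 8.317e+10 · (1 − (0.2787)²) = 8.317e+10 · 0.922326 ≈ 7.671e+10 m = 7.671 × 10^10 m.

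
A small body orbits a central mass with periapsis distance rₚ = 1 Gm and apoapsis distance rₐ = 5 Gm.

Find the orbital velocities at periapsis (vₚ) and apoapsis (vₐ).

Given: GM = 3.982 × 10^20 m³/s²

Convert to SI: rₚ = 1 Gm = 1e+09 m; rₐ = 5 Gm = 5e+09 m.
Use the vis-viva equation v² = GM(2/r − 1/a) with a = (rₚ + rₐ)/2 = (1e+09 + 5e+09)/2 = 3e+09 m.
vₚ = √(GM · (2/rₚ − 1/a)) = √(3.982e+20 · (2/1e+09 − 1/3e+09)) m/s ≈ 8.147e+05 m/s = 814.7 km/s.
vₐ = √(GM · (2/rₐ − 1/a)) = √(3.982e+20 · (2/5e+09 − 1/3e+09)) m/s ≈ 1.629e+05 m/s = 162.9 km/s.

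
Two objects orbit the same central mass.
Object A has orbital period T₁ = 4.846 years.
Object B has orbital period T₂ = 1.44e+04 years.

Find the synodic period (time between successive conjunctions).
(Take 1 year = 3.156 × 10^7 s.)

Convert to SI: T₁ = 4.846 years = 1.5294e+08 s; T₂ = 1.44e+04 years = 4.54464e+11 s.
T_syn = |T₁ · T₂ / (T₁ − T₂)|.
T_syn = |1.5294e+08 · 4.54464e+11 / (1.5294e+08 − 4.54464e+11)| s ≈ 1.53e+08 s = 4.848 years.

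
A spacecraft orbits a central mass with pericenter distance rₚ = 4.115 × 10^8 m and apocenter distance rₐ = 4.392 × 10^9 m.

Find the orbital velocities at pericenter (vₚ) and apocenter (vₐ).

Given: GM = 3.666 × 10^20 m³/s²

Use the vis-viva equation v² = GM(2/r − 1/a) with a = (rₚ + rₐ)/2 = (4.115e+08 + 4.392e+09)/2 = 2.40175e+09 m.
vₚ = √(GM · (2/rₚ − 1/a)) = √(3.666e+20 · (2/4.115e+08 − 1/2.40175e+09)) m/s ≈ 1.276e+06 m/s = 1276 km/s.
vₐ = √(GM · (2/rₐ − 1/a)) = √(3.666e+20 · (2/4.392e+09 − 1/2.40175e+09)) m/s ≈ 1.196e+05 m/s = 119.6 km/s.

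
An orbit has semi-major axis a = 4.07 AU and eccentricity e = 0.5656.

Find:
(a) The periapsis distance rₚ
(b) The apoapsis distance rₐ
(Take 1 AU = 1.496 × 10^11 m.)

Convert to SI: a = 4.07 AU = 6.08872e+11 m.
(a) rₚ = a(1 − e) = 6.08872e+11 · (1 − 0.5656) = 6.08872e+11 · 0.4344 ≈ 2.645e+11 m = 1.768 AU.
(b) rₐ = a(1 + e) = 6.08872e+11 · (1 + 0.5656) = 6.08872e+11 · 1.5656 ≈ 9.533e+11 m = 6.372 AU.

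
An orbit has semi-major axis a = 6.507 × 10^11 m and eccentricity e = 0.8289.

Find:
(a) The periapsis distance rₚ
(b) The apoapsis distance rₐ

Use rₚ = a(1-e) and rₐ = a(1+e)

(a) rₚ = a(1 − e) = 6.507e+11 · (1 − 0.8289) = 6.507e+11 · 0.1711 ≈ 1.113e+11 m = 1.113 × 10^11 m.
(b) rₐ = a(1 + e) = 6.507e+11 · (1 + 0.8289) = 6.507e+11 · 1.8289 ≈ 1.19e+12 m = 1.19 × 10^12 m.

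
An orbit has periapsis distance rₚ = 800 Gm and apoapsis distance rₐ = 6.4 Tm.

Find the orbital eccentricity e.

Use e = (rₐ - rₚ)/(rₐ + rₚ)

Convert to SI: rₚ = 800 Gm = 8e+11 m; rₐ = 6.4 Tm = 6.4e+12 m.
e = (rₐ − rₚ) / (rₐ + rₚ).
e = (6.4e+12 − 8e+11) / (6.4e+12 + 8e+11) = 5.6e+12 / 7.2e+12 ≈ 0.7778.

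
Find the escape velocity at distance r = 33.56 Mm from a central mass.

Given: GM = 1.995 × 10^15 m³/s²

Convert to SI: r = 33.56 Mm = 3.356e+07 m.
Escape velocity comes from setting total energy to zero: ½v² − GM/r = 0 ⇒ v_esc = √(2GM / r).
v_esc = √(2 · 1.995e+15 / 3.356e+07) m/s ≈ 1.09e+04 m/s = 10.9 km/s.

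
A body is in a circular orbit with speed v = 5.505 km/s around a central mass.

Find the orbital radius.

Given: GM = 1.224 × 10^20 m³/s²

Convert to SI: v = 5.505 km/s = 5505 m/s.
For a circular orbit, v² = GM / r, so r = GM / v².
r = 1.224e+20 / (5505)² m ≈ 4.039e+12 m = 4.039 × 10^12 m.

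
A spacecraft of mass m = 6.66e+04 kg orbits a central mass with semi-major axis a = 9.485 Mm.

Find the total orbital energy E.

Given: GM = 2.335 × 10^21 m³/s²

Convert to SI: a = 9.485 Mm = 9.485e+06 m.
E = −GMm / (2a).
E = −2.335e+21 · 6.66e+04 / (2 · 9.485e+06) J ≈ -8.198e+18 J = -8.198 EJ.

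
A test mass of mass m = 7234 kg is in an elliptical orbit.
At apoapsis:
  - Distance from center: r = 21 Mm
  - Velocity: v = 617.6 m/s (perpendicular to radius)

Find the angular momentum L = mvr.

Convert to SI: r = 21 Mm = 2.1e+07 m.
Since v is perpendicular to r, L = m · v · r.
L = 7234 · 617.6 · 2.1e+07 kg·m²/s ≈ 9.382e+13 kg·m²/s.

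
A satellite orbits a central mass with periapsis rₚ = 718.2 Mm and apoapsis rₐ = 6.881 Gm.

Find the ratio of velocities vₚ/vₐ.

Convert to SI: rₚ = 718.2 Mm = 7.182e+08 m; rₐ = 6.881 Gm = 6.881e+09 m.
Conservation of angular momentum gives rₚvₚ = rₐvₐ, so vₚ/vₐ = rₐ/rₚ.
vₚ/vₐ = 6.881e+09 / 7.182e+08 ≈ 9.581.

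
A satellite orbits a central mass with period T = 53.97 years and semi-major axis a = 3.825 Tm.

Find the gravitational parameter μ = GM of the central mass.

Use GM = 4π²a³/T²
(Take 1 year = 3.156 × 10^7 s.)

Convert to SI: T = 53.97 years = 1.70329e+09 s; a = 3.825 Tm = 3.825e+12 m.
GM = 4π² · a³ / T².
GM = 4π² · (3.825e+12)³ / (1.70329e+09)² m³/s² ≈ 7.615e+20 m³/s² = 7.615 × 10^20 m³/s².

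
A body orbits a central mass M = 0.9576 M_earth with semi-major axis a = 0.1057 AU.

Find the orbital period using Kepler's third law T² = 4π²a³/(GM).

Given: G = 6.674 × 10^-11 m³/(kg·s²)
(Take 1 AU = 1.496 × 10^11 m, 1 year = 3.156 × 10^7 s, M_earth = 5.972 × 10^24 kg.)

Convert to SI: a = 0.1057 AU = 1.58127e+10 m; M = 0.9576 M_earth = 5.71879e+24 kg.
GM = G · M = 6.674e-11 · 5.71879e+24 = 3.81672e+14 m³/s².
Kepler's third law: T = 2π √(a³ / GM).
Substituting a = 1.58127e+10 m and GM = 3.81672e+14 m³/s²:
T = 2π √((1.58127e+10)³ / 3.81672e+14) s
T ≈ 6.395e+08 s = 20.26 years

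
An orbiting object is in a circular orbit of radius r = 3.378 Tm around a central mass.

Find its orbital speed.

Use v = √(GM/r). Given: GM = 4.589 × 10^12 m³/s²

Convert to SI: r = 3.378 Tm = 3.378e+12 m.
For a circular orbit, gravity supplies the centripetal force, so v = √(GM / r).
v = √(4.589e+12 / 3.378e+12) m/s ≈ 1.166 m/s = 1.166 m/s.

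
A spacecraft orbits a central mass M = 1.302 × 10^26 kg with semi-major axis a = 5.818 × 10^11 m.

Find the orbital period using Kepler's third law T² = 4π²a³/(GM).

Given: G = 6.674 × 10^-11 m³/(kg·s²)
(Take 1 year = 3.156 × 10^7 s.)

GM = G · M = 6.674e-11 · 1.302e+26 = 8.68955e+15 m³/s².
Kepler's third law: T = 2π √(a³ / GM).
Substituting a = 5.818e+11 m and GM = 8.68955e+15 m³/s²:
T = 2π √((5.818e+11)³ / 8.68955e+15) s
T ≈ 2.991e+10 s = 947.8 years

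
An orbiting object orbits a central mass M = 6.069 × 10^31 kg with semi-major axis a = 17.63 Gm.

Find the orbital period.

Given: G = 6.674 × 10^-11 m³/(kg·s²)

Convert to SI: a = 17.63 Gm = 1.763e+10 m.
GM = G · M = 6.674e-11 · 6.069e+31 = 4.05045e+21 m³/s².
Kepler's third law: T = 2π √(a³ / GM).
Substituting a = 1.763e+10 m and GM = 4.05045e+21 m³/s²:
T = 2π √((1.763e+10)³ / 4.05045e+21) s
T ≈ 2.311e+05 s = 2.675 days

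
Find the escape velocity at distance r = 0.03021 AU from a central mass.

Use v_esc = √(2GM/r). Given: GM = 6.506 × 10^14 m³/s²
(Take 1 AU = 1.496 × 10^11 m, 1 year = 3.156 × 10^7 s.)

Convert to SI: r = 0.03021 AU = 4.51942e+09 m.
Escape velocity comes from setting total energy to zero: ½v² − GM/r = 0 ⇒ v_esc = √(2GM / r).
v_esc = √(2 · 6.506e+14 / 4.51942e+09) m/s ≈ 536.6 m/s = 0.1132 AU/year.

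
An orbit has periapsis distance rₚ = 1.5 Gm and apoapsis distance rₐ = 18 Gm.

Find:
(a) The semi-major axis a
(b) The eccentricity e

Convert to SI: rₚ = 1.5 Gm = 1.5e+09 m; rₐ = 18 Gm = 1.8e+10 m.
(a) a = (rₚ + rₐ) / 2 = (1.5e+09 + 1.8e+10) / 2 ≈ 9.75e+09 m = 9.75 Gm.
(b) e = (rₐ − rₚ) / (rₐ + rₚ) = (1.8e+10 − 1.5e+09) / (1.8e+10 + 1.5e+09) ≈ 0.8462.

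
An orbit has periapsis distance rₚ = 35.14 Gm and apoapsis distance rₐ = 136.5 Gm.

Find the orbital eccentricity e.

Convert to SI: rₚ = 35.14 Gm = 3.514e+10 m; rₐ = 136.5 Gm = 1.365e+11 m.
e = (rₐ − rₚ) / (rₐ + rₚ).
e = (1.365e+11 − 3.514e+10) / (1.365e+11 + 3.514e+10) = 1.0136e+11 / 1.7164e+11 ≈ 0.5905.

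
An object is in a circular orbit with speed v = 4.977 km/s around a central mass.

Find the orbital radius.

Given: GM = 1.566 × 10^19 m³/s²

Convert to SI: v = 4.977 km/s = 4977 m/s.
For a circular orbit, v² = GM / r, so r = GM / v².
r = 1.566e+19 / (4977)² m ≈ 6.322e+11 m = 632.2 Gm.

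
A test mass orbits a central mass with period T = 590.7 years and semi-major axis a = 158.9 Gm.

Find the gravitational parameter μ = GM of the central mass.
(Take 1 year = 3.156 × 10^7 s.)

Convert to SI: T = 590.7 years = 1.86425e+10 s; a = 158.9 Gm = 1.589e+11 m.
GM = 4π² · a³ / T².
GM = 4π² · (1.589e+11)³ / (1.86425e+10)² m³/s² ≈ 4.557e+14 m³/s² = 4.557 × 10^14 m³/s².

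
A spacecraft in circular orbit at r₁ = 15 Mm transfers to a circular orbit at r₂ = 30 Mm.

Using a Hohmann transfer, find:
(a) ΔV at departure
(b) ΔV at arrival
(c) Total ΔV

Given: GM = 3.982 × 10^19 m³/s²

Convert to SI: r₁ = 15 Mm = 1.5e+07 m; r₂ = 30 Mm = 3e+07 m.
Transfer semi-major axis: a_t = (r₁ + r₂)/2 = (1.5e+07 + 3e+07)/2 = 2.25e+07 m.
Circular speeds: v₁ = √(GM/r₁) = 1.62931e+06 m/s, v₂ = √(GM/r₂) = 1.1521e+06 m/s.
Transfer speeds (vis-viva v² = GM(2/r − 1/a_t)): v₁ᵗ = 1.88137e+06 m/s, v₂ᵗ = 940685 m/s.
(a) ΔV₁ = |v₁ᵗ − v₁| ≈ 2.521e+05 m/s = 252.1 km/s.
(b) ΔV₂ = |v₂ − v₂ᵗ| ≈ 2.114e+05 m/s = 211.4 km/s.
(c) ΔV_total = ΔV₁ + ΔV₂ ≈ 4.635e+05 m/s = 463.5 km/s.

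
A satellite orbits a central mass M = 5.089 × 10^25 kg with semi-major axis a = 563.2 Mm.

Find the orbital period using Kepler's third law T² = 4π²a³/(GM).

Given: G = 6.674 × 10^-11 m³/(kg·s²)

Convert to SI: a = 563.2 Mm = 5.632e+08 m.
GM = G · M = 6.674e-11 · 5.089e+25 = 3.3964e+15 m³/s².
Kepler's third law: T = 2π √(a³ / GM).
Substituting a = 5.632e+08 m and GM = 3.3964e+15 m³/s²:
T = 2π √((5.632e+08)³ / 3.3964e+15) s
T ≈ 1.441e+06 s = 16.68 days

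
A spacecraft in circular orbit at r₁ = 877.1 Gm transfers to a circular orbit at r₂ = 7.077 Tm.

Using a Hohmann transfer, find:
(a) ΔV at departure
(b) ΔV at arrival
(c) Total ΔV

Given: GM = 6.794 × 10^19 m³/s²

Convert to SI: r₁ = 877.1 Gm = 8.771e+11 m; r₂ = 7.077 Tm = 7.077e+12 m.
Transfer semi-major axis: a_t = (r₁ + r₂)/2 = (8.771e+11 + 7.077e+12)/2 = 3.97705e+12 m.
Circular speeds: v₁ = √(GM/r₁) = 8801.13 m/s, v₂ = √(GM/r₂) = 3098.4 m/s.
Transfer speeds (vis-viva v² = GM(2/r − 1/a_t)): v₁ᵗ = 11740.4 m/s, v₂ᵗ = 1455.06 m/s.
(a) ΔV₁ = |v₁ᵗ − v₁| ≈ 2939 m/s = 2.939 km/s.
(b) ΔV₂ = |v₂ − v₂ᵗ| ≈ 1643 m/s = 1.643 km/s.
(c) ΔV_total = ΔV₁ + ΔV₂ ≈ 4583 m/s = 4.583 km/s.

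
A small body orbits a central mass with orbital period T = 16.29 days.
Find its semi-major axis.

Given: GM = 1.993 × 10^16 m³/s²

Convert to SI: T = 16.29 days = 1.40746e+06 s.
Invert Kepler's third law: a = (GM · T² / (4π²))^(1/3).
Substituting T = 1.40746e+06 s and GM = 1.993e+16 m³/s²:
a = (1.993e+16 · (1.40746e+06)² / (4π²))^(1/3) m
a ≈ 1e+09 m = 1 Gm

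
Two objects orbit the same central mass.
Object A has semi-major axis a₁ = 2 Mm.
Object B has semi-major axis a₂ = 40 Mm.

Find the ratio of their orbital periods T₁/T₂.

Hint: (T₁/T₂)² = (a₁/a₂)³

Convert to SI: a₁ = 2 Mm = 2e+06 m; a₂ = 40 Mm = 4e+07 m.
From Kepler's third law, (T₁/T₂)² = (a₁/a₂)³, so T₁/T₂ = (a₁/a₂)^(3/2).
a₁/a₂ = 2e+06 / 4e+07 = 0.05.
T₁/T₂ = (0.05)^(3/2) ≈ 0.01118.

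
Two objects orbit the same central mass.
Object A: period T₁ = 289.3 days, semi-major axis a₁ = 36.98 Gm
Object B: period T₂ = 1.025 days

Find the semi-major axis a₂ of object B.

Convert to SI: T₁ = 289.3 days = 2.49955e+07 s; a₁ = 36.98 Gm = 3.698e+10 m; T₂ = 1.025 days = 88560 s.
Kepler's third law: (T₁/T₂)² = (a₁/a₂)³ ⇒ a₂ = a₁ · (T₂/T₁)^(2/3).
T₂/T₁ = 88560 / 2.49955e+07 = 0.00354303.
a₂ = 3.698e+10 · (0.00354303)^(2/3) m ≈ 8.594e+08 m = 859.4 Mm.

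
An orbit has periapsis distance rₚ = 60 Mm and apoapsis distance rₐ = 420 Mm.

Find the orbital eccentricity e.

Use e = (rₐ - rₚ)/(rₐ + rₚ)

Convert to SI: rₚ = 60 Mm = 6e+07 m; rₐ = 420 Mm = 4.2e+08 m.
e = (rₐ − rₚ) / (rₐ + rₚ).
e = (4.2e+08 − 6e+07) / (4.2e+08 + 6e+07) = 3.6e+08 / 4.8e+08 ≈ 0.75.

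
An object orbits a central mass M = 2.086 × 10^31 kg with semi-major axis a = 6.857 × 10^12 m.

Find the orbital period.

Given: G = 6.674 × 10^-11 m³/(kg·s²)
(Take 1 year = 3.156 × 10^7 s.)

GM = G · M = 6.674e-11 · 2.086e+31 = 1.3922e+21 m³/s².
Kepler's third law: T = 2π √(a³ / GM).
Substituting a = 6.857e+12 m and GM = 1.3922e+21 m³/s²:
T = 2π √((6.857e+12)³ / 1.3922e+21) s
T ≈ 3.024e+09 s = 95.81 years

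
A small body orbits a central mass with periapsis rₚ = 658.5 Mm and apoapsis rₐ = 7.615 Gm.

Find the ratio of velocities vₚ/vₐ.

Convert to SI: rₚ = 658.5 Mm = 6.585e+08 m; rₐ = 7.615 Gm = 7.615e+09 m.
Conservation of angular momentum gives rₚvₚ = rₐvₐ, so vₚ/vₐ = rₐ/rₚ.
vₚ/vₐ = 7.615e+09 / 6.585e+08 ≈ 11.56.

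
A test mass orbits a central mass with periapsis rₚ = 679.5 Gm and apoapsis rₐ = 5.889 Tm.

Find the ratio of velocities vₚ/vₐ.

Convert to SI: rₚ = 679.5 Gm = 6.795e+11 m; rₐ = 5.889 Tm = 5.889e+12 m.
Conservation of angular momentum gives rₚvₚ = rₐvₐ, so vₚ/vₐ = rₐ/rₚ.
vₚ/vₐ = 5.889e+12 / 6.795e+11 ≈ 8.667.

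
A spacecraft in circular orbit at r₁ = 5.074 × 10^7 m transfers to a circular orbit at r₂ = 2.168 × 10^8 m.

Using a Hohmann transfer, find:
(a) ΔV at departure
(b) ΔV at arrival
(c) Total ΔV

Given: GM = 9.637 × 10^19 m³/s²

Transfer semi-major axis: a_t = (r₁ + r₂)/2 = (5.074e+07 + 2.168e+08)/2 = 1.3377e+08 m.
Circular speeds: v₁ = √(GM/r₁) = 1.37815e+06 m/s, v₂ = √(GM/r₂) = 666717 m/s.
Transfer speeds (vis-viva v² = GM(2/r − 1/a_t)): v₁ᵗ = 1.75447e+06 m/s, v₂ᵗ = 410617 m/s.
(a) ΔV₁ = |v₁ᵗ − v₁| ≈ 3.763e+05 m/s = 376.3 km/s.
(b) ΔV₂ = |v₂ − v₂ᵗ| ≈ 2.561e+05 m/s = 256.1 km/s.
(c) ΔV_total = ΔV₁ + ΔV₂ ≈ 6.324e+05 m/s = 632.4 km/s.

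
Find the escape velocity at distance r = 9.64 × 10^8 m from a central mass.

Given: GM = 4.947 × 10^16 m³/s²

Escape velocity comes from setting total energy to zero: ½v² − GM/r = 0 ⇒ v_esc = √(2GM / r).
v_esc = √(2 · 4.947e+16 / 9.64e+08) m/s ≈ 1.013e+04 m/s = 10.13 km/s.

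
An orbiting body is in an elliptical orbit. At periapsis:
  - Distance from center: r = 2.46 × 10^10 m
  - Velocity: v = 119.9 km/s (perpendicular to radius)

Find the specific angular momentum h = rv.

Convert to SI: v = 119.9 km/s = 119900 m/s.
With v perpendicular to r, h = r · v.
h = 2.46e+10 · 119900 m²/s ≈ 2.95e+15 m²/s.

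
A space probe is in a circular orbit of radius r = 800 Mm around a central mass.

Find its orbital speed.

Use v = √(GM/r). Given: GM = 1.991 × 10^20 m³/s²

Convert to SI: r = 800 Mm = 8e+08 m.
For a circular orbit, gravity supplies the centripetal force, so v = √(GM / r).
v = √(1.991e+20 / 8e+08) m/s ≈ 4.989e+05 m/s = 498.9 km/s.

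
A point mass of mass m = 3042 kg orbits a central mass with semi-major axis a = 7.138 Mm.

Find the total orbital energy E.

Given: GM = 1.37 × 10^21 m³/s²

Convert to SI: a = 7.138 Mm = 7.138e+06 m.
E = −GMm / (2a).
E = −1.37e+21 · 3042 / (2 · 7.138e+06) J ≈ -2.919e+17 J = -291.9 PJ.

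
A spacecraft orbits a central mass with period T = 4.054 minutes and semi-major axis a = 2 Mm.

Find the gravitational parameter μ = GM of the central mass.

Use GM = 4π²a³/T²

Convert to SI: T = 4.054 minutes = 243.24 s; a = 2 Mm = 2e+06 m.
GM = 4π² · a³ / T².
GM = 4π² · (2e+06)³ / (243.24)² m³/s² ≈ 5.338e+15 m³/s² = 5.338 × 10^15 m³/s².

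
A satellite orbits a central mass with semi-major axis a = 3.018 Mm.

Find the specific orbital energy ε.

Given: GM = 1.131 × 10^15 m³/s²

Convert to SI: a = 3.018 Mm = 3.018e+06 m.
ε = −GM / (2a).
ε = −1.131e+15 / (2 · 3.018e+06) J/kg ≈ -1.874e+08 J/kg = -187.4 MJ/kg.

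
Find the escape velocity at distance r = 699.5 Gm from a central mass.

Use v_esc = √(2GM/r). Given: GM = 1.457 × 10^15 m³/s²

Convert to SI: r = 699.5 Gm = 6.995e+11 m.
Escape velocity comes from setting total energy to zero: ½v² − GM/r = 0 ⇒ v_esc = √(2GM / r).
v_esc = √(2 · 1.457e+15 / 6.995e+11) m/s ≈ 64.54 m/s = 64.54 m/s.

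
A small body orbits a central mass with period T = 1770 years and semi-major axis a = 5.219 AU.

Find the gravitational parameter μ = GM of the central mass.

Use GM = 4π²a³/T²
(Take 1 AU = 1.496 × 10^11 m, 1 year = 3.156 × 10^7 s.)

Convert to SI: T = 1770 years = 5.58612e+10 s; a = 5.219 AU = 7.80762e+11 m.
GM = 4π² · a³ / T².
GM = 4π² · (7.80762e+11)³ / (5.58612e+10)² m³/s² ≈ 6.021e+15 m³/s² = 6.021 × 10^15 m³/s².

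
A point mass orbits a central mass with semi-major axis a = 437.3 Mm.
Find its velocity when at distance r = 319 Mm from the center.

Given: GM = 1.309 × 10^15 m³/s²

Convert to SI: a = 437.3 Mm = 4.373e+08 m; r = 319 Mm = 3.19e+08 m.
Vis-viva: v = √(GM · (2/r − 1/a)).
2/r − 1/a = 2/3.19e+08 − 1/4.373e+08 = 3.98283e-09 m⁻¹.
v = √(1.309e+15 · 3.98283e-09) m/s ≈ 2283 m/s = 2.283 km/s.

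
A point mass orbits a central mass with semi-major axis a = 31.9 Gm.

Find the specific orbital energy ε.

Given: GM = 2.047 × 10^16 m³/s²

Convert to SI: a = 31.9 Gm = 3.19e+10 m.
ε = −GM / (2a).
ε = −2.047e+16 / (2 · 3.19e+10) J/kg ≈ -3.208e+05 J/kg = -320.8 kJ/kg.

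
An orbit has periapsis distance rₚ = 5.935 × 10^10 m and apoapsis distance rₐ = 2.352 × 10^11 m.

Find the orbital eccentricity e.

e = (rₐ − rₚ) / (rₐ + rₚ).
e = (2.352e+11 − 5.935e+10) / (2.352e+11 + 5.935e+10) = 1.7585e+11 / 2.9455e+11 ≈ 0.597.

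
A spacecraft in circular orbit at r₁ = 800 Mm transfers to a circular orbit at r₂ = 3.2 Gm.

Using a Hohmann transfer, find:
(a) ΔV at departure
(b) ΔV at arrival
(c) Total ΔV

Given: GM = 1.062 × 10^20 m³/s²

Convert to SI: r₁ = 800 Mm = 8e+08 m; r₂ = 3.2 Gm = 3.2e+09 m.
Transfer semi-major axis: a_t = (r₁ + r₂)/2 = (8e+08 + 3.2e+09)/2 = 2e+09 m.
Circular speeds: v₁ = √(GM/r₁) = 364349 m/s, v₂ = √(GM/r₂) = 182174 m/s.
Transfer speeds (vis-viva v² = GM(2/r − 1/a_t)): v₁ᵗ = 460869 m/s, v₂ᵗ = 115217 m/s.
(a) ΔV₁ = |v₁ᵗ − v₁| ≈ 9.652e+04 m/s = 96.52 km/s.
(b) ΔV₂ = |v₂ − v₂ᵗ| ≈ 6.696e+04 m/s = 66.96 km/s.
(c) ΔV_total = ΔV₁ + ΔV₂ ≈ 1.635e+05 m/s = 163.5 km/s.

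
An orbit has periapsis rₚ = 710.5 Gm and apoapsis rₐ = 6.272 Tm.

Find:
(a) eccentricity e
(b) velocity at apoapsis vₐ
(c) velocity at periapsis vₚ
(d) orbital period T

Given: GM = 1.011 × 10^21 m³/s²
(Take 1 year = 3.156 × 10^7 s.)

Convert to SI: rₚ = 710.5 Gm = 7.105e+11 m; rₐ = 6.272 Tm = 6.272e+12 m.
(a) e = (rₐ − rₚ)/(rₐ + rₚ) = (6.272e+12 − 7.105e+11)/(6.272e+12 + 7.105e+11) ≈ 0.7965
(b) With a = (rₚ + rₐ)/2 = 3.49125e+12 m, vₐ = √(GM (2/rₐ − 1/a)) = √(1.011e+21 · (2/6.272e+12 − 1/3.49125e+12)) m/s ≈ 5727 m/s
(c) With a = (rₚ + rₐ)/2 = 3.49125e+12 m, vₚ = √(GM (2/rₚ − 1/a)) = √(1.011e+21 · (2/7.105e+11 − 1/3.49125e+12)) m/s ≈ 5.056e+04 m/s
(d) With a = (rₚ + rₐ)/2 = 3.49125e+12 m, T = 2π √(a³/GM) = 2π √((3.49125e+12)³/1.011e+21) s ≈ 1.289e+09 s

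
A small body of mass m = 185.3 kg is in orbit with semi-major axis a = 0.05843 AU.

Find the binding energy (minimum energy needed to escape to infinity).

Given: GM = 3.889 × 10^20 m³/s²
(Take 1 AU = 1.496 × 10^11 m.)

Convert to SI: a = 0.05843 AU = 8.74113e+09 m.
Total orbital energy is E = −GMm/(2a); binding energy is E_bind = −E = GMm/(2a).
E_bind = 3.889e+20 · 185.3 / (2 · 8.74113e+09) J ≈ 4.122e+12 J = 4.122 TJ.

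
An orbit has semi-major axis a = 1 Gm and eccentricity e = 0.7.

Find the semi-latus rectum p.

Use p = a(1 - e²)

Convert to SI: a = 1 Gm = 1e+09 m.
p = a (1 − e²).
p = 1e+09 · (1 − (0.7)²) = 1e+09 · 0.51 ≈ 5.1e+08 m = 510 Mm.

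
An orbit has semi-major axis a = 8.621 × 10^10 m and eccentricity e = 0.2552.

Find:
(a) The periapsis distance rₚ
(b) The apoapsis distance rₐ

(a) rₚ = a(1 − e) = 8.621e+10 · (1 − 0.2552) = 8.621e+10 · 0.7448 ≈ 6.421e+10 m = 6.421 × 10^10 m.
(b) rₐ = a(1 + e) = 8.621e+10 · (1 + 0.2552) = 8.621e+10 · 1.2552 ≈ 1.082e+11 m = 1.082 × 10^11 m.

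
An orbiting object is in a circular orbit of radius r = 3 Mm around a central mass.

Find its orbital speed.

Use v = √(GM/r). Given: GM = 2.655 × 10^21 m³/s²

Convert to SI: r = 3 Mm = 3e+06 m.
For a circular orbit, gravity supplies the centripetal force, so v = √(GM / r).
v = √(2.655e+21 / 3e+06) m/s ≈ 2.975e+07 m/s = 2.975e+04 km/s.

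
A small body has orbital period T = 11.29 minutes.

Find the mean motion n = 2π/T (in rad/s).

Convert to SI: T = 11.29 minutes = 677.4 s.
n = 2π / T.
n = 2π / 677.4 s ≈ 0.009275 rad/s.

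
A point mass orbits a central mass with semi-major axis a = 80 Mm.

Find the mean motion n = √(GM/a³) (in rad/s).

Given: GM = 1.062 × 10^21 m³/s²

Convert to SI: a = 80 Mm = 8e+07 m.
n = √(GM / a³).
n = √(1.062e+21 / (8e+07)³) rad/s ≈ 0.04554 rad/s.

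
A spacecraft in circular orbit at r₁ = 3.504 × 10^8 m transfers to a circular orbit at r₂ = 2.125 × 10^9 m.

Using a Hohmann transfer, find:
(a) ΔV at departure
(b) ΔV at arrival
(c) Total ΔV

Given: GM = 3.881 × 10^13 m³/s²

Transfer semi-major axis: a_t = (r₁ + r₂)/2 = (3.504e+08 + 2.125e+09)/2 = 1.2377e+09 m.
Circular speeds: v₁ = √(GM/r₁) = 332.805 m/s, v₂ = √(GM/r₂) = 135.143 m/s.
Transfer speeds (vis-viva v² = GM(2/r − 1/a_t)): v₁ᵗ = 436.075 m/s, v₂ᵗ = 71.9063 m/s.
(a) ΔV₁ = |v₁ᵗ − v₁| ≈ 103.3 m/s = 103.3 m/s.
(b) ΔV₂ = |v₂ − v₂ᵗ| ≈ 63.24 m/s = 63.24 m/s.
(c) ΔV_total = ΔV₁ + ΔV₂ ≈ 166.5 m/s = 166.5 m/s.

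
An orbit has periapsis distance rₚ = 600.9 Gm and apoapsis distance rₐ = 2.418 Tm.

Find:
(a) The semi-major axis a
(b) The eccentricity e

Convert to SI: rₚ = 600.9 Gm = 6.009e+11 m; rₐ = 2.418 Tm = 2.418e+12 m.
(a) a = (rₚ + rₐ) / 2 = (6.009e+11 + 2.418e+12) / 2 ≈ 1.509e+12 m = 1.509 Tm.
(b) e = (rₐ − rₚ) / (rₐ + rₚ) = (2.418e+12 − 6.009e+11) / (2.418e+12 + 6.009e+11) ≈ 0.6019.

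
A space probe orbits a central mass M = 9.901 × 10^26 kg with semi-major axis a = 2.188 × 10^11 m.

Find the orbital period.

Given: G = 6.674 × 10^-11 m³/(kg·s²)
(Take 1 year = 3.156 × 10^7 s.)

GM = G · M = 6.674e-11 · 9.901e+26 = 6.60793e+16 m³/s².
Kepler's third law: T = 2π √(a³ / GM).
Substituting a = 2.188e+11 m and GM = 6.60793e+16 m³/s²:
T = 2π √((2.188e+11)³ / 6.60793e+16) s
T ≈ 2.502e+09 s = 79.26 years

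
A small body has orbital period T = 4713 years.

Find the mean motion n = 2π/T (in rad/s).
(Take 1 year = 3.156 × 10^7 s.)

Convert to SI: T = 4713 years = 1.48742e+11 s.
n = 2π / T.
n = 2π / 1.48742e+11 s ≈ 4.224e-11 rad/s.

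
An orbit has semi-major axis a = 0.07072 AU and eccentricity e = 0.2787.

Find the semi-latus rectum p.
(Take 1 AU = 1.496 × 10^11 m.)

Convert to SI: a = 0.07072 AU = 1.05797e+10 m.
p = a (1 − e²).
p = 1.05797e+10 · (1 − (0.2787)²) = 1.05797e+10 · 0.922326 ≈ 9.758e+09 m = 0.06523 AU.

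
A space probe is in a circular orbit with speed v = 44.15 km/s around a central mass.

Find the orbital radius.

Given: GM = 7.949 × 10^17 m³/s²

Convert to SI: v = 44.15 km/s = 44150 m/s.
For a circular orbit, v² = GM / r, so r = GM / v².
r = 7.949e+17 / (44150)² m ≈ 4.078e+08 m = 4.078 × 10^8 m.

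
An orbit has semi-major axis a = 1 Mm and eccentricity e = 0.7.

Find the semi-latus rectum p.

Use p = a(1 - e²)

Convert to SI: a = 1 Mm = 1e+06 m.
p = a (1 − e²).
p = 1e+06 · (1 − (0.7)²) = 1e+06 · 0.51 ≈ 5.1e+05 m = 510 km.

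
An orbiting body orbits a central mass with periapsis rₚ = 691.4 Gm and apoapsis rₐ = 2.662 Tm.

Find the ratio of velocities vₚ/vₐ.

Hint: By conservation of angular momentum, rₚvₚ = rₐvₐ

Convert to SI: rₚ = 691.4 Gm = 6.914e+11 m; rₐ = 2.662 Tm = 2.662e+12 m.
Conservation of angular momentum gives rₚvₚ = rₐvₐ, so vₚ/vₐ = rₐ/rₚ.
vₚ/vₐ = 2.662e+12 / 6.914e+11 ≈ 3.85.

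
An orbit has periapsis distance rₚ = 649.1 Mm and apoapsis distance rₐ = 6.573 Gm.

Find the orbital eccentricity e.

Convert to SI: rₚ = 649.1 Mm = 6.491e+08 m; rₐ = 6.573 Gm = 6.573e+09 m.
e = (rₐ − rₚ) / (rₐ + rₚ).
e = (6.573e+09 − 6.491e+08) / (6.573e+09 + 6.491e+08) = 5.9239e+09 / 7.2221e+09 ≈ 0.8202.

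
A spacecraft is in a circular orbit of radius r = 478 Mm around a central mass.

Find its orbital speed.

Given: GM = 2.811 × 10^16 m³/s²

Convert to SI: r = 478 Mm = 4.78e+08 m.
For a circular orbit, gravity supplies the centripetal force, so v = √(GM / r).
v = √(2.811e+16 / 4.78e+08) m/s ≈ 7669 m/s = 7.669 km/s.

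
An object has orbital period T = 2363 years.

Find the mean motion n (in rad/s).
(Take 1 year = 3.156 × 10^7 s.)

Convert to SI: T = 2363 years = 7.45763e+10 s.
n = 2π / T.
n = 2π / 7.45763e+10 s ≈ 8.425e-11 rad/s.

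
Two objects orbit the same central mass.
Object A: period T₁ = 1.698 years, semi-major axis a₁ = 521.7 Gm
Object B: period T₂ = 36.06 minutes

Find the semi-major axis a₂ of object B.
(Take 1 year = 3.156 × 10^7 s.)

Convert to SI: T₁ = 1.698 years = 5.35889e+07 s; a₁ = 521.7 Gm = 5.217e+11 m; T₂ = 36.06 minutes = 2163.6 s.
Kepler's third law: (T₁/T₂)² = (a₁/a₂)³ ⇒ a₂ = a₁ · (T₂/T₁)^(2/3).
T₂/T₁ = 2163.6 / 5.35889e+07 = 4.0374e-05.
a₂ = 5.217e+11 · (4.0374e-05)^(2/3) m ≈ 6.14e+08 m = 614 Mm.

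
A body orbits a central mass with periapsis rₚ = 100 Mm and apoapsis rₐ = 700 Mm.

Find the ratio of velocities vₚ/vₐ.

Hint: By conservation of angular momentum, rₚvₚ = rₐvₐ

Convert to SI: rₚ = 100 Mm = 1e+08 m; rₐ = 700 Mm = 7e+08 m.
Conservation of angular momentum gives rₚvₚ = rₐvₐ, so vₚ/vₐ = rₐ/rₚ.
vₚ/vₐ = 7e+08 / 1e+08 ≈ 7.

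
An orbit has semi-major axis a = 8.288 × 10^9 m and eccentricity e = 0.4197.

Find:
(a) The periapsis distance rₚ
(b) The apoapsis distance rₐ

(a) rₚ = a(1 − e) = 8.288e+09 · (1 − 0.4197) = 8.288e+09 · 0.5803 ≈ 4.81e+09 m = 4.81 × 10^9 m.
(b) rₐ = a(1 + e) = 8.288e+09 · (1 + 0.4197) = 8.288e+09 · 1.4197 ≈ 1.177e+10 m = 1.177 × 10^10 m.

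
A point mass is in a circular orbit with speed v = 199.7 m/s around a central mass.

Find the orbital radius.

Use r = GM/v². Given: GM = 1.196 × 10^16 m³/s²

For a circular orbit, v² = GM / r, so r = GM / v².
r = 1.196e+16 / (199.7)² m ≈ 2.999e+11 m = 299.9 Gm.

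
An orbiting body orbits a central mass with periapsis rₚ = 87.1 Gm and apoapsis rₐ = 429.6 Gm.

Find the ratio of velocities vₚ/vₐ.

Convert to SI: rₚ = 87.1 Gm = 8.71e+10 m; rₐ = 429.6 Gm = 4.296e+11 m.
Conservation of angular momentum gives rₚvₚ = rₐvₐ, so vₚ/vₐ = rₐ/rₚ.
vₚ/vₐ = 4.296e+11 / 8.71e+10 ≈ 4.932.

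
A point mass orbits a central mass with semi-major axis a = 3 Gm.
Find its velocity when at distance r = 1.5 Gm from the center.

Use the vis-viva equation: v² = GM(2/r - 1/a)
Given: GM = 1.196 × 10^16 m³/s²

Convert to SI: a = 3 Gm = 3e+09 m; r = 1.5 Gm = 1.5e+09 m.
Vis-viva: v = √(GM · (2/r − 1/a)).
2/r − 1/a = 2/1.5e+09 − 1/3e+09 = 1e-09 m⁻¹.
v = √(1.196e+16 · 1e-09) m/s ≈ 3458 m/s = 3.458 km/s.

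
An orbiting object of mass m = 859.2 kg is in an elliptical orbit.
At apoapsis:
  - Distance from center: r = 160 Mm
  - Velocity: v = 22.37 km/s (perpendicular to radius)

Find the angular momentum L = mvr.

Convert to SI: r = 160 Mm = 1.6e+08 m; v = 22.37 km/s = 22370 m/s.
Since v is perpendicular to r, L = m · v · r.
L = 859.2 · 22370 · 1.6e+08 kg·m²/s ≈ 3.075e+15 kg·m²/s.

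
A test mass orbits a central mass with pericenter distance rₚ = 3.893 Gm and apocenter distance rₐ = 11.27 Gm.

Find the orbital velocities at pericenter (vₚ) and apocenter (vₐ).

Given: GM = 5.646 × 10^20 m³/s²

Convert to SI: rₚ = 3.893 Gm = 3.893e+09 m; rₐ = 11.27 Gm = 1.127e+10 m.
Use the vis-viva equation v² = GM(2/r − 1/a) with a = (rₚ + rₐ)/2 = (3.893e+09 + 1.127e+10)/2 = 7.5815e+09 m.
vₚ = √(GM · (2/rₚ − 1/a)) = √(5.646e+20 · (2/3.893e+09 − 1/7.5815e+09)) m/s ≈ 4.643e+05 m/s = 464.3 km/s.
vₐ = √(GM · (2/rₐ − 1/a)) = √(5.646e+20 · (2/1.127e+10 − 1/7.5815e+09)) m/s ≈ 1.604e+05 m/s = 160.4 km/s.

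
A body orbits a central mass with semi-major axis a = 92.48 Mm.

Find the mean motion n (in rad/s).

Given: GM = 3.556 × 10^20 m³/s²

Convert to SI: a = 92.48 Mm = 9.248e+07 m.
n = √(GM / a³).
n = √(3.556e+20 / (9.248e+07)³) rad/s ≈ 0.0212 rad/s.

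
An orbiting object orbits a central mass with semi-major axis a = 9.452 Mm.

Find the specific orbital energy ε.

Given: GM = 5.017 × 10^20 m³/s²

Convert to SI: a = 9.452 Mm = 9.452e+06 m.
ε = −GM / (2a).
ε = −5.017e+20 / (2 · 9.452e+06) J/kg ≈ -2.654e+13 J/kg = -2.654e+04 GJ/kg.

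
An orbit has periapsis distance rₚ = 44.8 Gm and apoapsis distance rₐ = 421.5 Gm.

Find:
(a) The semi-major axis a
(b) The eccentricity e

Convert to SI: rₚ = 44.8 Gm = 4.48e+10 m; rₐ = 421.5 Gm = 4.215e+11 m.
(a) a = (rₚ + rₐ) / 2 = (4.48e+10 + 4.215e+11) / 2 ≈ 2.332e+11 m = 233.2 Gm.
(b) e = (rₐ − rₚ) / (rₐ + rₚ) = (4.215e+11 − 4.48e+10) / (4.215e+11 + 4.48e+10) ≈ 0.8078.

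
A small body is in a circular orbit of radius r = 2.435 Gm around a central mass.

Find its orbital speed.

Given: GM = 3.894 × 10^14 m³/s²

Convert to SI: r = 2.435 Gm = 2.435e+09 m.
For a circular orbit, gravity supplies the centripetal force, so v = √(GM / r).
v = √(3.894e+14 / 2.435e+09) m/s ≈ 399.9 m/s = 399.9 m/s.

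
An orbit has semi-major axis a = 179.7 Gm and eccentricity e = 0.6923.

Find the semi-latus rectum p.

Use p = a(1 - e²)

Convert to SI: a = 179.7 Gm = 1.797e+11 m.
p = a (1 − e²).
p = 1.797e+11 · (1 − (0.6923)²) = 1.797e+11 · 0.520721 ≈ 9.357e+10 m = 93.57 Gm.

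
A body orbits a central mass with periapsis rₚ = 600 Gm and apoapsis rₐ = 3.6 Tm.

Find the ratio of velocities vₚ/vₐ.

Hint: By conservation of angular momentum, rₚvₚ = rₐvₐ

Convert to SI: rₚ = 600 Gm = 6e+11 m; rₐ = 3.6 Tm = 3.6e+12 m.
Conservation of angular momentum gives rₚvₚ = rₐvₐ, so vₚ/vₐ = rₐ/rₚ.
vₚ/vₐ = 3.6e+12 / 6e+11 ≈ 6.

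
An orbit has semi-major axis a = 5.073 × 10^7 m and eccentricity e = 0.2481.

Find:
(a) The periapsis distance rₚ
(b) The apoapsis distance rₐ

(a) rₚ = a(1 − e) = 5.073e+07 · (1 − 0.2481) = 5.073e+07 · 0.7519 ≈ 3.814e+07 m = 3.814 × 10^7 m.
(b) rₐ = a(1 + e) = 5.073e+07 · (1 + 0.2481) = 5.073e+07 · 1.2481 ≈ 6.332e+07 m = 6.332 × 10^7 m.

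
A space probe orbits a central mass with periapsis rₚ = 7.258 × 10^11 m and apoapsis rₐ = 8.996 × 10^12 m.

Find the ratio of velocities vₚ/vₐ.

Conservation of angular momentum gives rₚvₚ = rₐvₐ, so vₚ/vₐ = rₐ/rₚ.
vₚ/vₐ = 8.996e+12 / 7.258e+11 ≈ 12.39.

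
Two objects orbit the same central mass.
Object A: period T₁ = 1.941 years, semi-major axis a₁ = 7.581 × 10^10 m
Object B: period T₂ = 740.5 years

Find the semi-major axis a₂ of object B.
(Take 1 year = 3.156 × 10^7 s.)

Convert to SI: T₁ = 1.941 years = 6.1258e+07 s; T₂ = 740.5 years = 2.33702e+10 s.
Kepler's third law: (T₁/T₂)² = (a₁/a₂)³ ⇒ a₂ = a₁ · (T₂/T₁)^(2/3).
T₂/T₁ = 2.33702e+10 / 6.1258e+07 = 381.504.
a₂ = 7.581e+10 · (381.504)^(2/3) m ≈ 3.988e+12 m = 3.988 × 10^12 m.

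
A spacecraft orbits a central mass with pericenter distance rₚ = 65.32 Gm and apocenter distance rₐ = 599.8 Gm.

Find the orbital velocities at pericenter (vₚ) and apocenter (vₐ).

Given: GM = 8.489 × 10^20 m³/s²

Convert to SI: rₚ = 65.32 Gm = 6.532e+10 m; rₐ = 599.8 Gm = 5.998e+11 m.
Use the vis-viva equation v² = GM(2/r − 1/a) with a = (rₚ + rₐ)/2 = (6.532e+10 + 5.998e+11)/2 = 3.3256e+11 m.
vₚ = √(GM · (2/rₚ − 1/a)) = √(8.489e+20 · (2/6.532e+10 − 1/3.3256e+11)) m/s ≈ 1.531e+05 m/s = 153.1 km/s.
vₐ = √(GM · (2/rₐ − 1/a)) = √(8.489e+20 · (2/5.998e+11 − 1/3.3256e+11)) m/s ≈ 1.667e+04 m/s = 16.67 km/s.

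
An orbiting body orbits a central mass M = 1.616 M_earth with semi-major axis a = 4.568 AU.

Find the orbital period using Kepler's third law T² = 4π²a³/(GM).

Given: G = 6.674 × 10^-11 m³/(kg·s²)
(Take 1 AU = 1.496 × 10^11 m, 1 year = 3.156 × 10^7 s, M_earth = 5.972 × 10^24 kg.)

Convert to SI: a = 4.568 AU = 6.83373e+11 m; M = 1.616 M_earth = 9.65075e+24 kg.
GM = G · M = 6.674e-11 · 9.65075e+24 = 6.44091e+14 m³/s².
Kepler's third law: T = 2π √(a³ / GM).
Substituting a = 6.83373e+11 m and GM = 6.44091e+14 m³/s²:
T = 2π √((6.83373e+11)³ / 6.44091e+14) s
T ≈ 1.399e+11 s = 4432 years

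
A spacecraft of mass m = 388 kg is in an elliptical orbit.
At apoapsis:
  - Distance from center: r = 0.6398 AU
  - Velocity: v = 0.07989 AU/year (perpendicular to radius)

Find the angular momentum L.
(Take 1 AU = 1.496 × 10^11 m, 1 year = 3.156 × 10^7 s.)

Convert to SI: r = 0.6398 AU = 9.57141e+10 m; v = 0.07989 AU/year = 378.693 m/s.
Since v is perpendicular to r, L = m · v · r.
L = 388 · 378.693 · 9.57141e+10 kg·m²/s ≈ 1.406e+16 kg·m²/s.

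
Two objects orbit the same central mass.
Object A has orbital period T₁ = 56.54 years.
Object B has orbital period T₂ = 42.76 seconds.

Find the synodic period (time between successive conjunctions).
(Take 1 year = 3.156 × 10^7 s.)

Convert to SI: T₁ = 56.54 years = 1.7844e+09 s.
T_syn = |T₁ · T₂ / (T₁ − T₂)|.
T_syn = |1.7844e+09 · 42.76 / (1.7844e+09 − 42.76)| s ≈ 42.76 s = 42.76 seconds.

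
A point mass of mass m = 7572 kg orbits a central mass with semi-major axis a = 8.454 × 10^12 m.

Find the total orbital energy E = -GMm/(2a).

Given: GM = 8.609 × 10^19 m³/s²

E = −GMm / (2a).
E = −8.609e+19 · 7572 / (2 · 8.454e+12) J ≈ -3.855e+10 J = -38.55 GJ.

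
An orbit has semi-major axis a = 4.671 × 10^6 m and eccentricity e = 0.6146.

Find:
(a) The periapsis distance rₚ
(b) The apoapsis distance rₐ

(a) rₚ = a(1 − e) = 4.671e+06 · (1 − 0.6146) = 4.671e+06 · 0.3854 ≈ 1.8e+06 m = 1.8 × 10^6 m.
(b) rₐ = a(1 + e) = 4.671e+06 · (1 + 0.6146) = 4.671e+06 · 1.6146 ≈ 7.542e+06 m = 7.542 × 10^6 m.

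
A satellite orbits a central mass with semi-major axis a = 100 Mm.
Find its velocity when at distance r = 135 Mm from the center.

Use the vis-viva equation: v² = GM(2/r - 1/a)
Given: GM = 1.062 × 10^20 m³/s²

Convert to SI: a = 100 Mm = 1e+08 m; r = 135 Mm = 1.35e+08 m.
Vis-viva: v = √(GM · (2/r − 1/a)).
2/r − 1/a = 2/1.35e+08 − 1/1e+08 = 4.81481e-09 m⁻¹.
v = √(1.062e+20 · 4.81481e-09) m/s ≈ 7.151e+05 m/s = 715.1 km/s.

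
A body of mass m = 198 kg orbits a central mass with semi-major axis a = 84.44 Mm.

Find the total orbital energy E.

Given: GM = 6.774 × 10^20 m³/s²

Convert to SI: a = 84.44 Mm = 8.444e+07 m.
E = −GMm / (2a).
E = −6.774e+20 · 198 / (2 · 8.444e+07) J ≈ -7.942e+14 J = -794.2 TJ.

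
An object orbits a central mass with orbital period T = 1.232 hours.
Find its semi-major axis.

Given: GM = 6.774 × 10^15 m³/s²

Convert to SI: T = 1.232 hours = 4435.2 s.
Invert Kepler's third law: a = (GM · T² / (4π²))^(1/3).
Substituting T = 4435.2 s and GM = 6.774e+15 m³/s²:
a = (6.774e+15 · (4435.2)² / (4π²))^(1/3) m
a ≈ 1.5e+07 m = 15 Mm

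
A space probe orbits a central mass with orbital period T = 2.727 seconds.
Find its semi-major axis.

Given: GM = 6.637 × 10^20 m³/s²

Invert Kepler's third law: a = (GM · T² / (4π²))^(1/3).
Substituting T = 2.727 s and GM = 6.637e+20 m³/s²:
a = (6.637e+20 · (2.727)² / (4π²))^(1/3) m
a ≈ 5e+06 m = 5 Mm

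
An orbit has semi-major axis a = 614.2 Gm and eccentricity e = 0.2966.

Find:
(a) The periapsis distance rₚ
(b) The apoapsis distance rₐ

Convert to SI: a = 614.2 Gm = 6.142e+11 m.
(a) rₚ = a(1 − e) = 6.142e+11 · (1 − 0.2966) = 6.142e+11 · 0.7034 ≈ 4.32e+11 m = 432 Gm.
(b) rₐ = a(1 + e) = 6.142e+11 · (1 + 0.2966) = 6.142e+11 · 1.2966 ≈ 7.964e+11 m = 796.4 Gm.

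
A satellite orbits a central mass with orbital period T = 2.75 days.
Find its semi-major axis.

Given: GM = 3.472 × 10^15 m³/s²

Convert to SI: T = 2.75 days = 237600 s.
Invert Kepler's third law: a = (GM · T² / (4π²))^(1/3).
Substituting T = 237600 s and GM = 3.472e+15 m³/s²:
a = (3.472e+15 · (237600)² / (4π²))^(1/3) m
a ≈ 1.706e+08 m = 1.706 × 10^8 m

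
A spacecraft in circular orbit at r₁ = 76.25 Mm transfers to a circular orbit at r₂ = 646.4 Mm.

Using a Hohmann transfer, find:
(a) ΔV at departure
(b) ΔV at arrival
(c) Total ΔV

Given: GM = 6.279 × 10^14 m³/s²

Convert to SI: r₁ = 76.25 Mm = 7.625e+07 m; r₂ = 646.4 Mm = 6.464e+08 m.
Transfer semi-major axis: a_t = (r₁ + r₂)/2 = (7.625e+07 + 6.464e+08)/2 = 3.61325e+08 m.
Circular speeds: v₁ = √(GM/r₁) = 2869.63 m/s, v₂ = √(GM/r₂) = 985.586 m/s.
Transfer speeds (vis-viva v² = GM(2/r − 1/a_t)): v₁ᵗ = 3838.19 m/s, v₂ᵗ = 452.757 m/s.
(a) ΔV₁ = |v₁ᵗ − v₁| ≈ 968.6 m/s = 968.6 m/s.
(b) ΔV₂ = |v₂ − v₂ᵗ| ≈ 532.8 m/s = 532.8 m/s.
(c) ΔV_total = ΔV₁ + ΔV₂ ≈ 1501 m/s = 1.501 km/s.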